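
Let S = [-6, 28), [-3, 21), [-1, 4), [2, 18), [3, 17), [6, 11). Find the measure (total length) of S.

34

Merged: [-6, 28).
Length: 34.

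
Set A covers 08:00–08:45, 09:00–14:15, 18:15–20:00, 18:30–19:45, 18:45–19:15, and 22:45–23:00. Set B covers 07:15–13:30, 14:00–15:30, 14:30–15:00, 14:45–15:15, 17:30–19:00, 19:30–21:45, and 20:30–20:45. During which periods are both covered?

First set merges to 08:00-08:45, 09:00-14:15, 18:15-20:00, 22:45-23:00.
Second set merges to 07:15-13:30, 14:00-15:30, 17:30-19:00, 19:30-21:45.
08:00-08:45 overlaps B on 08:00-08:45.
09:00-14:15 overlaps B on 09:00-13:30, 14:00-14:15.
18:15-20:00 overlaps B on 18:15-19:00, 19:30-20:00.
22:45-23:00 falls entirely outside B.

08:00-08:45, 09:00-13:30, 14:00-14:15, 18:15-19:00, 19:30-20:00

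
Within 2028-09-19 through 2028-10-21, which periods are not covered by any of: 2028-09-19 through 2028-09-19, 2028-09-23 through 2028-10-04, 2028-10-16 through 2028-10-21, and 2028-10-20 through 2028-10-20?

2028-09-20 through 2028-09-22, 2028-10-05 through 2028-10-15

Covered (merged): 2028-09-19 through 2028-09-19, 2028-09-23 through 2028-10-04, 2028-10-16 through 2028-10-21.
Uncovered inside 2028-09-19 through 2028-10-21: 2028-09-20 through 2028-09-22, 2028-10-05 through 2028-10-15.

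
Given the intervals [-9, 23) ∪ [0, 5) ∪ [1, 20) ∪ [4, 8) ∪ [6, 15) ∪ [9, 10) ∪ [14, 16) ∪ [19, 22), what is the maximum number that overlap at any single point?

4

Sweep endpoints in order; track running count of active intervals.
Peak of 4 reached at 4.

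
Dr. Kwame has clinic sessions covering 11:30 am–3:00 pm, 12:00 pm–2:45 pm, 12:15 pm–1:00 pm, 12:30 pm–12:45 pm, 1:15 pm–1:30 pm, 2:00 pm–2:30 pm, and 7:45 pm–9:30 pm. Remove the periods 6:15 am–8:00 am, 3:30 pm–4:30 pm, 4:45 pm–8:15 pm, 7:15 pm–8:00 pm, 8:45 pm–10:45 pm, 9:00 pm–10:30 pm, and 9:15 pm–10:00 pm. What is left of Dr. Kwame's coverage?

A, merged: 11:30 am-3:00 pm, 7:45 pm-9:30 pm.
B, merged: 6:15 am-8:00 am, 3:30 pm-4:30 pm, 4:45 pm-8:15 pm, 8:45 pm-10:45 pm.
11:30 am-3:00 pm is untouched.
7:45 pm-9:30 pm with B removed leaves 8:15 pm-8:45 pm.

11:30 am-3:00 pm, 8:15 pm-8:45 pm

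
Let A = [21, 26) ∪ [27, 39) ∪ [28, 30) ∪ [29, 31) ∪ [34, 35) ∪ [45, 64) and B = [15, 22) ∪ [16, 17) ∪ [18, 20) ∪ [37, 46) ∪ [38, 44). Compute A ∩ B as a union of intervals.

[21, 22) ∪ [37, 39) ∪ [45, 46)

First set merges to [21, 26), [27, 39), [45, 64).
Second set merges to [15, 22), [37, 46).
[21, 26) meets the second set on [21, 22).
[27, 39) meets the second set on [37, 39).
[45, 64) meets the second set on [45, 46).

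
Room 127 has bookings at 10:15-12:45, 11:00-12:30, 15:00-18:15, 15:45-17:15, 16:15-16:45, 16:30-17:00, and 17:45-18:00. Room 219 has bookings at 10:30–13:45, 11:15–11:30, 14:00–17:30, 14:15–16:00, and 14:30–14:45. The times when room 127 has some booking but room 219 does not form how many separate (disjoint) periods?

2

Merge the first list: 10:15–12:45, 15:00–18:15.
Merge the second list: 10:30–13:45, 14:00–17:30.
A \ B = 10:15–10:30, 17:30–18:15.
That is 2 disjoint pieces.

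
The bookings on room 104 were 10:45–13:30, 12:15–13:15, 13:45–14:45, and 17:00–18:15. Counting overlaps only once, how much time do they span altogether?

5 h

Merged: 10:45-13:30, 13:45-14:45, 17:00-18:15.
Lengths: 2 h 45 min + 1 h + 1 h 15 min = 5 h.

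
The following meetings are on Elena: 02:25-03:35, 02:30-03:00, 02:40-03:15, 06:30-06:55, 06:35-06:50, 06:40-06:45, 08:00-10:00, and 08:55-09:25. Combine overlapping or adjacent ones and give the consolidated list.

02:25–03:35, 06:30–06:55, 08:00–10:00

02:30–03:00 overlaps/touches 02:25–03:35 → extend to 02:25–03:35.
02:40–03:15 overlaps/touches 02:25–03:35 → extend to 02:25–03:35.
06:30–06:55 is disjoint → start new block.
06:35–06:50 overlaps/touches 06:30–06:55 → extend to 06:30–06:55.
06:40–06:45 overlaps/touches 06:30–06:55 → extend to 06:30–06:55.
08:00–10:00 is disjoint → start new block.
08:55–09:25 overlaps/touches 08:00–10:00 → extend to 08:00–10:00.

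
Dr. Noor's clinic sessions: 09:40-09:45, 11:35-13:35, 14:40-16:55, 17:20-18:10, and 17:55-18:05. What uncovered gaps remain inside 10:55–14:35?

10:55–11:35, 13:35–14:35

After merging, the occupied span is 09:40–09:45, 11:35–13:35, 14:40–16:55, 17:20–18:10.
Uncovered inside 10:55–14:35: 10:55–11:35, 13:35–14:35.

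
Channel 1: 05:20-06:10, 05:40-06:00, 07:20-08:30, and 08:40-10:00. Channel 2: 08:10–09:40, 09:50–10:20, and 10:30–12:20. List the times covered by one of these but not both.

05:20–06:10, 07:20–08:10, 08:30–08:40, 09:40–09:50, 10:00–10:20, 10:30–12:20

First set merges to 05:20–06:10, 07:20–08:30, 08:40–10:00.
A but not B: 05:20–06:10, 07:20–08:10, 09:40–09:50.
B but not A: 08:30–08:40, 10:00–10:20, 10:30–12:20.
Combining gives A △ B.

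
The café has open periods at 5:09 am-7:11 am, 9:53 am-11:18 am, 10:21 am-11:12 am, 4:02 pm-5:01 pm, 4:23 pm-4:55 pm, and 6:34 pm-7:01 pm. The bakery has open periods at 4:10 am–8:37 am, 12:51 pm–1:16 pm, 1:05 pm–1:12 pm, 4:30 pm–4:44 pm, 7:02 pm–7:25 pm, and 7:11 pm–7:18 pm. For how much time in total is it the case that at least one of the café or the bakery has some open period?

8 h 6 min

Merge the first list: 5:09 am–7:11 am, 9:53 am–11:18 am, 4:02 pm–5:01 pm, 6:34 pm–7:01 pm.
Merge the second list: 4:10 am–8:37 am, 12:51 pm–1:16 pm, 4:30 pm–4:44 pm, 7:02 pm–7:25 pm.
A ∪ B = 4:10 am–8:37 am, 9:53 am–11:18 am, 12:51 pm–1:16 pm, 4:02 pm–5:01 pm, 6:34 pm–7:01 pm, 7:02 pm–7:25 pm.
Total: 4 h 27 min + 1 h 25 min + 25 min + 59 min + 27 min + 23 min = 8 h 6 min.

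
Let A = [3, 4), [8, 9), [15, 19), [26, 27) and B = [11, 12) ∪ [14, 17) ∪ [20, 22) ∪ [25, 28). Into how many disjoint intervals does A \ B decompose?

3

A \ B = [3, 4), [8, 9), [17, 19).
That is 3 disjoint pieces.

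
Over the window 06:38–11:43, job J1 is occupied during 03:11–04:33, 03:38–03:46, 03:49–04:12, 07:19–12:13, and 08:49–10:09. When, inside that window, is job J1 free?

Covered (merged): 03:11-04:33, 07:19-12:13.
Uncovered inside 06:38-11:43: 06:38-07:19.

06:38-07:19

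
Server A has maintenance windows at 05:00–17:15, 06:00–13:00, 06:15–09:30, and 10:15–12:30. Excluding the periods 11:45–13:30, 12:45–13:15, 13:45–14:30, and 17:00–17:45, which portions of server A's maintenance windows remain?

First set merges to 05:00–17:15.
Second set merges to 11:45–13:30, 13:45–14:30, 17:00–17:45.
05:00–17:15 \ B = 05:00–11:45, 13:30–13:45, 14:30–17:00.

05:00–11:45, 13:30–13:45, 14:30–17:00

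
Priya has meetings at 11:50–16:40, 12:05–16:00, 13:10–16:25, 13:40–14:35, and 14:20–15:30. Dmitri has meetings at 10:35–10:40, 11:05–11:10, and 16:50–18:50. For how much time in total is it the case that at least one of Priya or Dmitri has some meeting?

7 h

First set merges to 11:50–16:40.
A ∪ B = 10:35–10:40, 11:05–11:10, 11:50–16:40, 16:50–18:50.
Total: 5 min + 5 min + 4 h 50 min + 2 h = 7 h.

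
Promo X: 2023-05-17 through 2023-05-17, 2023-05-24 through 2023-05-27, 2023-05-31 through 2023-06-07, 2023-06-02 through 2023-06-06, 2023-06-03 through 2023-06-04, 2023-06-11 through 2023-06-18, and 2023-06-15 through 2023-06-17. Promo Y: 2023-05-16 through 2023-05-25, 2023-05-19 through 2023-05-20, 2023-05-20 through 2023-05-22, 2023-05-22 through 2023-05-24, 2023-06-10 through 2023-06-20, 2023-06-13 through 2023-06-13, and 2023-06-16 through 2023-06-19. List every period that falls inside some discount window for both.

First set merges to 2023-05-17 through 2023-05-17, 2023-05-24 through 2023-05-27, 2023-05-31 through 2023-06-07, 2023-06-11 through 2023-06-18.
Second set merges to 2023-05-16 through 2023-05-25, 2023-06-10 through 2023-06-20.
2023-05-17 through 2023-05-17 meets the second set on 2023-05-17 through 2023-05-17.
2023-05-24 through 2023-05-27 meets the second set on 2023-05-24 through 2023-05-25.
2023-05-31 through 2023-06-07: no overlap with the second set.
2023-06-11 through 2023-06-18 meets the second set on 2023-06-11 through 2023-06-18.

2023-05-17 through 2023-05-17, 2023-05-24 through 2023-05-25, 2023-06-11 through 2023-06-18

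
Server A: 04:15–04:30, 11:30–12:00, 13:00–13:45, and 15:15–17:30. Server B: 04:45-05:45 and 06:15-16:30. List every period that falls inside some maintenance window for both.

04:15–04:30 meets no B interval.
11:30–12:00 ∩ B → 11:30–12:00.
13:00–13:45 ∩ B → 13:00–13:45.
15:15–17:30 ∩ B → 15:15–16:30.

11:30–12:00, 13:00–13:45, 15:15–16:30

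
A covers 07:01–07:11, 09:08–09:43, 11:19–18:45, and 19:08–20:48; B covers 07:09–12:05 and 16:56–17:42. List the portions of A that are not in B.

07:01–07:09, 12:05–16:56, 17:42–18:45, 19:08–20:48

07:01–07:11 with B removed leaves 07:01–07:09.
09:08–09:43 lies entirely inside B → drops out.
11:19–18:45 with B removed leaves 12:05–16:56, 17:42–18:45.
19:08–20:48 is untouched.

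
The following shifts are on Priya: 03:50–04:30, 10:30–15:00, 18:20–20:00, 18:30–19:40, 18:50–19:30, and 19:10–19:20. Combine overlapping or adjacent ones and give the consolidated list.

03:50-04:30, 10:30-15:00, 18:20-20:00

10:30-15:00 is disjoint → start new block.
18:20-20:00 is disjoint → start new block.
18:30-19:40 overlaps/touches 18:20-20:00 → extend to 18:20-20:00.
18:50-19:30 overlaps/touches 18:20-20:00 → extend to 18:20-20:00.
19:10-19:20 overlaps/touches 18:20-20:00 → extend to 18:20-20:00.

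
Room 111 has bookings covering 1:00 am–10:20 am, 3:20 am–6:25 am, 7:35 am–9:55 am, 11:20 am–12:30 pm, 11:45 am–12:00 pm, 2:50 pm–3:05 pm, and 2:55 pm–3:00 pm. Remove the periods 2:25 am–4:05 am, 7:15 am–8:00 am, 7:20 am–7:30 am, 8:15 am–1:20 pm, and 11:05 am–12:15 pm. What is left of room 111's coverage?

1:00 am–2:25 am, 4:05 am–7:15 am, 8:00 am–8:15 am, 2:50 pm–3:05 pm

First set merges to 1:00 am–10:20 am, 11:20 am–12:30 pm, 2:50 pm–3:05 pm.
Second set merges to 2:25 am–4:05 am, 7:15 am–8:00 am, 8:15 am–1:20 pm.
1:00 am–10:20 am minus B → 1:00 am–2:25 am, 4:05 am–7:15 am, 8:00 am–8:15 am.
11:20 am–12:30 pm: fully covered by B → removed.
2:50 pm–3:05 pm: no B overlap → unchanged.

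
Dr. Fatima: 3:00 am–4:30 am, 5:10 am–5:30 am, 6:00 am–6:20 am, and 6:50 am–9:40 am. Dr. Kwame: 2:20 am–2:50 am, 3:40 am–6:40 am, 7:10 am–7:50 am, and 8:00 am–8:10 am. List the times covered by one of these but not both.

Only in the first: 3:00 am–3:40 am, 6:50 am–7:10 am, 7:50 am–8:00 am, 8:10 am–9:40 am.
Only in the second: 2:20 am–2:50 am, 4:30 am–5:10 am, 5:30 am–6:00 am, 6:20 am–6:40 am.
Together these are the periods covered by exactly one.

2:20 am–2:50 am, 3:00 am–3:40 am, 4:30 am–5:10 am, 5:30 am–6:00 am, 6:20 am–6:40 am, 6:50 am–7:10 am, 7:50 am–8:00 am, 8:10 am–9:40 am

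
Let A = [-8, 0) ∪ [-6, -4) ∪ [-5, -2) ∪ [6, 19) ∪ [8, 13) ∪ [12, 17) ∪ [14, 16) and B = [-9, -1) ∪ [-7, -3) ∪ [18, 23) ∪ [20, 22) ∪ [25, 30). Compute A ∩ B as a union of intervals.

First set merges to [-8, 0), [6, 19).
Second set merges to [-9, -1), [18, 23), [25, 30).
[-8, 0) overlaps B on [-8, -1).
[6, 19) overlaps B on [18, 19).

[-8, -1) ∪ [18, 19)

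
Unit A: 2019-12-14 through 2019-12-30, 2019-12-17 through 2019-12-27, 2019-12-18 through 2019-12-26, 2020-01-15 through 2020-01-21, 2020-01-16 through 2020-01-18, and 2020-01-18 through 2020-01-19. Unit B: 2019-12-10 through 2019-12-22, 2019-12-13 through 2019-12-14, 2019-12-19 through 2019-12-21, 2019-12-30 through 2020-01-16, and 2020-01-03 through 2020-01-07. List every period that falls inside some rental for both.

2019-12-14 through 2019-12-22, 2019-12-30 through 2019-12-30, 2020-01-15 through 2020-01-16

Merge the first list: 2019-12-14 through 2019-12-30, 2020-01-15 through 2020-01-21.
Merge the second list: 2019-12-10 through 2019-12-22, 2019-12-30 through 2020-01-16.
2019-12-14 through 2019-12-30 ∩ B → 2019-12-14 through 2019-12-22, 2019-12-30 through 2019-12-30.
2020-01-15 through 2020-01-21 ∩ B → 2020-01-15 through 2020-01-16.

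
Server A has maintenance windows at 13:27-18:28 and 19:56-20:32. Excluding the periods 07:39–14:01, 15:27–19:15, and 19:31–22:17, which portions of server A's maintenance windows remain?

13:27-18:28 \ B = 14:01-15:27.
19:56-20:32: entirely removed.

14:01-15:27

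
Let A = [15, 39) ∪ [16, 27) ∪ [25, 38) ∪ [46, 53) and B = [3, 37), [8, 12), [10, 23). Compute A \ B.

[37, 39) ∪ [46, 53)

A, merged: [15, 39), [46, 53).
B, merged: [3, 37).
[15, 39) with B removed leaves [37, 39).
[46, 53) is untouched.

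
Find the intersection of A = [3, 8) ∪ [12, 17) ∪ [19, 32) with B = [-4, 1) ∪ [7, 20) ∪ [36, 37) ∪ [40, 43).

[7, 8) ∪ [12, 17) ∪ [19, 20)

[3, 8) ∩ B → [7, 8).
[12, 17) ∩ B → [12, 17).
[19, 32) ∩ B → [19, 20).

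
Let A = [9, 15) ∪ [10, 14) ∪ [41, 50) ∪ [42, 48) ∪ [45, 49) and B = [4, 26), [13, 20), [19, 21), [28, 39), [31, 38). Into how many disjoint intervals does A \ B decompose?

1

First set merges to [9, 15), [41, 50).
Second set merges to [4, 26), [28, 39).
A \ B = [41, 50).
That is 1 disjoint piece.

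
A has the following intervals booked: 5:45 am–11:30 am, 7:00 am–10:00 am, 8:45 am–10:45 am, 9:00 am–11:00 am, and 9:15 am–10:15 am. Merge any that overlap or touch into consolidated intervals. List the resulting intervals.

5:45 am–11:30 am

7:00 am–10:00 am overlaps/touches 5:45 am–11:30 am → extend to 5:45 am–11:30 am.
8:45 am–10:45 am overlaps/touches 5:45 am–11:30 am → extend to 5:45 am–11:30 am.
9:00 am–11:00 am overlaps/touches 5:45 am–11:30 am → extend to 5:45 am–11:30 am.
9:15 am–10:15 am overlaps/touches 5:45 am–11:30 am → extend to 5:45 am–11:30 am.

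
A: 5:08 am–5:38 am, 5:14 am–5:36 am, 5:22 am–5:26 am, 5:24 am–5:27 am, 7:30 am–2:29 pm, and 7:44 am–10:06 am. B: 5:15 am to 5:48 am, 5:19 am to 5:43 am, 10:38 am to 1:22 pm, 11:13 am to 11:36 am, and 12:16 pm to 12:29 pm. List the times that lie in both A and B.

5:15 am–5:38 am, 10:38 am–1:22 pm

First set merges to 5:08 am–5:38 am, 7:30 am–2:29 pm.
Second set merges to 5:15 am–5:48 am, 10:38 am–1:22 pm.
5:08 am–5:38 am meets the second set on 5:15 am–5:38 am.
7:30 am–2:29 pm meets the second set on 10:38 am–1:22 pm.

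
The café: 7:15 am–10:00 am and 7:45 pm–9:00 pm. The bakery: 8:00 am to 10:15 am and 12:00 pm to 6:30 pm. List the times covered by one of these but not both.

A but not B: 7:15 am–8:00 am, 7:45 pm–9:00 pm.
B but not A: 10:00 am–10:15 am, 12:00 pm–6:30 pm.
Combining gives A △ B.

7:15 am–8:00 am, 10:00 am–10:15 am, 12:00 pm–6:30 pm, 7:45 pm–9:00 pm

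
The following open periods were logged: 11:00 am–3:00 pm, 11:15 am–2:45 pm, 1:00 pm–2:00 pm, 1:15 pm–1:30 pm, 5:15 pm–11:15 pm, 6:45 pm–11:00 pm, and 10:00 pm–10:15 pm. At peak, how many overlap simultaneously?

Walk the sorted start/end points keeping a running depth.
The depth first hits 4 at 1:15 pm.

4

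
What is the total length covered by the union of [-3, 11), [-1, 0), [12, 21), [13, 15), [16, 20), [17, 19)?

Merged: [-3, 11), [12, 21).
Lengths: 14 + 9 = 23.

23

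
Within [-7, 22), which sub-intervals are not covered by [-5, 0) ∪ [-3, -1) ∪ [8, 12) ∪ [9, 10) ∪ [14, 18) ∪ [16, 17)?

[-7, -5) ∪ [0, 8) ∪ [12, 14) ∪ [18, 22)

After merging, the occupied span is [-5, 0), [8, 12), [14, 18).
Complement within [-7, 22): [-7, -5), [0, 8), [12, 14), [18, 22).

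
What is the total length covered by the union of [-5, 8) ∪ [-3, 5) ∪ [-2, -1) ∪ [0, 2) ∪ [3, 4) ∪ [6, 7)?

13

Merged: [-5, 8).
Length: 13.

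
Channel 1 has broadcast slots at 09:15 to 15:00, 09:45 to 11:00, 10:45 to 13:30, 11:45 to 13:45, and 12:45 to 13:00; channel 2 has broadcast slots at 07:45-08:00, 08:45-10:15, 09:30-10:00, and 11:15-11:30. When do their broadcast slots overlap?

09:15–10:15, 11:15–11:30

Merge the first list: 09:15–15:00.
Merge the second list: 07:45–08:00, 08:45–10:15, 11:15–11:30.
09:15–15:00 meets the second set on 09:15–10:15, 11:15–11:30.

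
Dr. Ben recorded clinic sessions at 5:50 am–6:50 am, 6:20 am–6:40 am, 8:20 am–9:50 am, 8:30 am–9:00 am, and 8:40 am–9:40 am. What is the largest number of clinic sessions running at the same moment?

3

At 8:40 am, 3 of the intervals are simultaneously active.
No point has more.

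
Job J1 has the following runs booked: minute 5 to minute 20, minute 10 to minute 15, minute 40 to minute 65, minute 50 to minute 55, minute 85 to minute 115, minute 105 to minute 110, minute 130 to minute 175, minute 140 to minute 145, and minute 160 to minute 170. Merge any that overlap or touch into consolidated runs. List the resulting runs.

minute 10 to minute 15 overlaps/touches minute 5 to minute 20 → extend to minute 5 to minute 20.
minute 40 to minute 65 is disjoint → start new block.
minute 50 to minute 55 overlaps/touches minute 40 to minute 65 → extend to minute 40 to minute 65.
minute 85 to minute 115 is disjoint → start new block.
minute 105 to minute 110 overlaps/touches minute 85 to minute 115 → extend to minute 85 to minute 115.
minute 130 to minute 175 is disjoint → start new block.
minute 140 to minute 145 overlaps/touches minute 130 to minute 175 → extend to minute 130 to minute 175.
minute 160 to minute 170 overlaps/touches minute 130 to minute 175 → extend to minute 130 to minute 175.

minute 5 to minute 20, minute 40 to minute 65, minute 85 to minute 115, minute 130 to minute 175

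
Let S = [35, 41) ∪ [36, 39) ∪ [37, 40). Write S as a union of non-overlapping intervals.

[36, 39) overlaps/touches [35, 41) → extend to [35, 41).
[37, 40) overlaps/touches [35, 41) → extend to [35, 41).

[35, 41)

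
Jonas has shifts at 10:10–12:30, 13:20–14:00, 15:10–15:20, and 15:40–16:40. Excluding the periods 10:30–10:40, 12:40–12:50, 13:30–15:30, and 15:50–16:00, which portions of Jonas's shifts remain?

10:10–10:30, 10:40–12:30, 13:20–13:30, 15:40–15:50, 16:00–16:40

10:10–12:30 with B removed leaves 10:10–10:30, 10:40–12:30.
13:20–14:00 with B removed leaves 13:20–13:30.
15:10–15:20 lies entirely inside B → drops out.
15:40–16:40 with B removed leaves 15:40–15:50, 16:00–16:40.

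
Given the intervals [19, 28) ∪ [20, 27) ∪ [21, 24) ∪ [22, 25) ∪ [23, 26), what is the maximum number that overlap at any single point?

5

Sweep endpoints in order; track running count of active intervals.
Peak of 5 reached at 23.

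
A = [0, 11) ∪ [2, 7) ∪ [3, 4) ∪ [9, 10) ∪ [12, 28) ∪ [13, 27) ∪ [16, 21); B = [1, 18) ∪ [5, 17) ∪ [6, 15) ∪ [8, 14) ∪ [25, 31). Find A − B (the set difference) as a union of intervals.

Merge the first list: [0, 11), [12, 28).
Merge the second list: [1, 18), [25, 31).
[0, 11) with B removed leaves [0, 1).
[12, 28) with B removed leaves [18, 25).

[0, 1) ∪ [18, 25)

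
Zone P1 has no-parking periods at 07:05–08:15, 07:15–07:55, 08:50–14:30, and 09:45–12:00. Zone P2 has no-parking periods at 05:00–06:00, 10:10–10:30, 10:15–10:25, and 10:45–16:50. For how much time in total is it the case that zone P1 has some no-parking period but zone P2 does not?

First set merges to 07:05–08:15, 08:50–14:30.
Second set merges to 05:00–06:00, 10:10–10:30, 10:45–16:50.
A \ B = 07:05–08:15, 08:50–10:10, 10:30–10:45.
Total: 1 h 10 min + 1 h 20 min + 15 min = 2 h 45 min.

2 h 45 min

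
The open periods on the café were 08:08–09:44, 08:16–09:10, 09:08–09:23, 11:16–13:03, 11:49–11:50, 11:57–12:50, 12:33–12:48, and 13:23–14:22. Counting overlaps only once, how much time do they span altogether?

4 h 22 min

Merged: 08:08-09:44, 11:16-13:03, 13:23-14:22.
Lengths: 1 h 36 min + 1 h 47 min + 59 min = 4 h 22 min.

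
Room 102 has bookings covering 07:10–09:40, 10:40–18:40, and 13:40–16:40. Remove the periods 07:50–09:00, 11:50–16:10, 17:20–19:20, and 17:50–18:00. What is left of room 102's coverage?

07:10–07:50, 09:00–09:40, 10:40–11:50, 16:10–17:20

A, merged: 07:10–09:40, 10:40–18:40.
B, merged: 07:50–09:00, 11:50–16:10, 17:20–19:20.
07:10–09:40 with B removed leaves 07:10–07:50, 09:00–09:40.
10:40–18:40 with B removed leaves 10:40–11:50, 16:10–17:20.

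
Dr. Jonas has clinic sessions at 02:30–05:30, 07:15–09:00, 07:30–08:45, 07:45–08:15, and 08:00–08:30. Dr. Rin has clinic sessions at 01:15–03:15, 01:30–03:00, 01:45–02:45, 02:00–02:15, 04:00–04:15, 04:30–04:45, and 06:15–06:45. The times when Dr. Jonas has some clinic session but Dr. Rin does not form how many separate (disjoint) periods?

4

Merge the first list: 02:30–05:30, 07:15–09:00.
Merge the second list: 01:15–03:15, 04:00–04:15, 04:30–04:45, 06:15–06:45.
A \ B = 03:15–04:00, 04:15–04:30, 04:45–05:30, 07:15–09:00.
That is 4 disjoint pieces.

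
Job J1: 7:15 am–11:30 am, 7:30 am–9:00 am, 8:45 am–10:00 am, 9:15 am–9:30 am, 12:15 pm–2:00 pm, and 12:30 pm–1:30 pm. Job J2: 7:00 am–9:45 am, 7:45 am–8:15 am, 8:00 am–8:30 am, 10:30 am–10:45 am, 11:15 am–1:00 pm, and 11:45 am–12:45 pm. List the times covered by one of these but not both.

Merge the first list: 7:15 am–11:30 am, 12:15 pm–2:00 pm.
Merge the second list: 7:00 am–9:45 am, 10:30 am–10:45 am, 11:15 am–1:00 pm.
A \ B = 9:45 am–10:30 am, 10:45 am–11:15 am, 1:00 pm–2:00 pm.
B \ A = 7:00 am–7:15 am, 11:30 am–12:15 pm.
Union of the two gives the symmetric difference.

7:00 am–7:15 am, 9:45 am–10:30 am, 10:45 am–11:15 am, 11:30 am–12:15 pm, 1:00 pm–2:00 pm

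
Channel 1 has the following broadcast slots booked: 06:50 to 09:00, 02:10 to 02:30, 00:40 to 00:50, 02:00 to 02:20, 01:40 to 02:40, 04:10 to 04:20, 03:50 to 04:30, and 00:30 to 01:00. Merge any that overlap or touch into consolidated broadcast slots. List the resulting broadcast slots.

00:30-01:00, 01:40-02:40, 03:50-04:30, 06:50-09:00

Sort by start: 00:30-01:00, 00:40-00:50, 01:40-02:40, 02:00-02:20, 02:10-02:30, 03:50-04:30, 04:10-04:20, 06:50-09:00.
00:40-00:50 overlaps/touches 00:30-01:00 → extend to 00:30-01:00.
01:40-02:40 is disjoint → start new block.
02:00-02:20 overlaps/touches 01:40-02:40 → extend to 01:40-02:40.
02:10-02:30 overlaps/touches 01:40-02:40 → extend to 01:40-02:40.
03:50-04:30 is disjoint → start new block.
04:10-04:20 overlaps/touches 03:50-04:30 → extend to 03:50-04:30.
06:50-09:00 is disjoint → start new block.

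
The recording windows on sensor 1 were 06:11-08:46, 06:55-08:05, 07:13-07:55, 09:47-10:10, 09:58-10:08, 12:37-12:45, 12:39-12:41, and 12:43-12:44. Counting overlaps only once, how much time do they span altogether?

Merged: 06:11-08:46, 09:47-10:10, 12:37-12:45.
Lengths: 2 h 35 min + 23 min + 8 min = 3 h 6 min.

3 h 6 min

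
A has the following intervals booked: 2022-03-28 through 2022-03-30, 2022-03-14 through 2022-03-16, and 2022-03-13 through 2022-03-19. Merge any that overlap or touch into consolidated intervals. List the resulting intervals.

2022-03-13 through 2022-03-19, 2022-03-28 through 2022-03-30

Sort by start: 2022-03-13 through 2022-03-19, 2022-03-14 through 2022-03-16, 2022-03-28 through 2022-03-30.
2022-03-14 through 2022-03-16 overlaps/touches 2022-03-13 through 2022-03-19 → extend to 2022-03-13 through 2022-03-19.
2022-03-28 through 2022-03-30 is disjoint → start new block.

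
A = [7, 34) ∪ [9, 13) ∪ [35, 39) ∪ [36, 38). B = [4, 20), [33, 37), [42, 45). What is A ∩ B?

[7, 20) ∪ [33, 34) ∪ [35, 37)

A, merged: [7, 34), [35, 39).
[7, 34) ∩ B → [7, 20), [33, 34).
[35, 39) ∩ B → [35, 37).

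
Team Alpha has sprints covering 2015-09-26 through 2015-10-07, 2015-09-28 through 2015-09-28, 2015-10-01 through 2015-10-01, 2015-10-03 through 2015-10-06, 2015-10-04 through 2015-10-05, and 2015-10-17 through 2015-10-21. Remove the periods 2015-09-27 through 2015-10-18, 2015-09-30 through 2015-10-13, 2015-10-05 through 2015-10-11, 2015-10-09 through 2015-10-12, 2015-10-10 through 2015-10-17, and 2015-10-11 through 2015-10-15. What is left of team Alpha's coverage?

2015-09-26 through 2015-09-26, 2015-10-19 through 2015-10-21

First set merges to 2015-09-26 through 2015-10-07, 2015-10-17 through 2015-10-21.
Second set merges to 2015-09-27 through 2015-10-18.
2015-09-26 through 2015-10-07 with B removed leaves 2015-09-26 through 2015-09-26.
2015-10-17 through 2015-10-21 with B removed leaves 2015-10-19 through 2015-10-21.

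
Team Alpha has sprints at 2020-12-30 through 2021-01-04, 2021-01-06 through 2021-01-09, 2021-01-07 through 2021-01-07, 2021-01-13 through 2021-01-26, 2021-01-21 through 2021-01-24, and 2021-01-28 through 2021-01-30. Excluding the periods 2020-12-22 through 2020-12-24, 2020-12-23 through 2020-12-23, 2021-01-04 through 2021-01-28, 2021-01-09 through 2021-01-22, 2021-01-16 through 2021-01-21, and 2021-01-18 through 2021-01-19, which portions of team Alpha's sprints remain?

2020-12-30 through 2021-01-03, 2021-01-29 through 2021-01-30

First set merges to 2020-12-30 through 2021-01-04, 2021-01-06 through 2021-01-09, 2021-01-13 through 2021-01-26, 2021-01-28 through 2021-01-30.
Second set merges to 2020-12-22 through 2020-12-24, 2021-01-04 through 2021-01-28.
2020-12-30 through 2021-01-04 with B removed leaves 2020-12-30 through 2021-01-03.
2021-01-06 through 2021-01-09 lies entirely inside B → drops out.
2021-01-13 through 2021-01-26 lies entirely inside B → drops out.
2021-01-28 through 2021-01-30 with B removed leaves 2021-01-29 through 2021-01-30.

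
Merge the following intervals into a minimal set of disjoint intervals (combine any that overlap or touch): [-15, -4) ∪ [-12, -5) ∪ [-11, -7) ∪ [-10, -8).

[-15, -4)

[-12, -5) overlaps/touches [-15, -4) → extend to [-15, -4).
[-11, -7) overlaps/touches [-15, -4) → extend to [-15, -4).
[-10, -8) overlaps/touches [-15, -4) → extend to [-15, -4).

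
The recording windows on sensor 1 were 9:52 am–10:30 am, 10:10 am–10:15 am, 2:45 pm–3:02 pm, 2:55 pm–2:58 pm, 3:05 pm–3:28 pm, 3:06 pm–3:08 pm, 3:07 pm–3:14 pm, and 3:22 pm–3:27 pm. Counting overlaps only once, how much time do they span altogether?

1 h 18 min

Merged: 9:52 am-10:30 am, 2:45 pm-3:02 pm, 3:05 pm-3:28 pm.
Lengths: 38 min + 17 min + 23 min = 1 h 18 min.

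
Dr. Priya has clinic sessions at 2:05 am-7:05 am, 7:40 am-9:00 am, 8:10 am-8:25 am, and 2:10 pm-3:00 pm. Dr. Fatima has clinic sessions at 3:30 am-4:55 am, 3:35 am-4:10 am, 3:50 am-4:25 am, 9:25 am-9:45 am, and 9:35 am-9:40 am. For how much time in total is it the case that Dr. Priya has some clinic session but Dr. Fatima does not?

Merge the first list: 2:05 am–7:05 am, 7:40 am–9:00 am, 2:10 pm–3:00 pm.
Merge the second list: 3:30 am–4:55 am, 9:25 am–9:45 am.
A \ B = 2:05 am–3:30 am, 4:55 am–7:05 am, 7:40 am–9:00 am, 2:10 pm–3:00 pm.
Total: 1 h 25 min + 2 h 10 min + 1 h 20 min + 50 min = 5 h 45 min.

5 h 45 min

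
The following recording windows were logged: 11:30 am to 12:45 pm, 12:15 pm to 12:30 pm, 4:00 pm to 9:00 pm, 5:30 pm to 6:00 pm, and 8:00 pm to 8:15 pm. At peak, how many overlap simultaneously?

2

Sweep endpoints in order; track running count of active intervals.
Peak of 2 reached at 12:15 pm.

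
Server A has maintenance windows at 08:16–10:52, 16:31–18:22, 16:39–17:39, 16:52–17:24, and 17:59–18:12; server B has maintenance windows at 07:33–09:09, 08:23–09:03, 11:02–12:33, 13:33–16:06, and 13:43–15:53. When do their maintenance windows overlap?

08:16–09:09

A, merged: 08:16–10:52, 16:31–18:22.
B, merged: 07:33–09:09, 11:02–12:33, 13:33–16:06.
08:16–10:52 meets the second set on 08:16–09:09.
16:31–18:22: no overlap with the second set.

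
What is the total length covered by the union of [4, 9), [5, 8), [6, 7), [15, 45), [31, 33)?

35

Merged: [4, 9), [15, 45).
Lengths: 5 + 30 = 35.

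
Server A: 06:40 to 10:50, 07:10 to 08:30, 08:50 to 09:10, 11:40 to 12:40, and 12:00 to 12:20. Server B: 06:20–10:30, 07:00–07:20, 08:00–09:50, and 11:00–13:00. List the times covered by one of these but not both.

A, merged: 06:40-10:50, 11:40-12:40.
B, merged: 06:20-10:30, 11:00-13:00.
A \ B = 10:30-10:50.
B \ A = 06:20-06:40, 11:00-11:40, 12:40-13:00.
Union of the two gives the symmetric difference.

06:20-06:40, 10:30-10:50, 11:00-11:40, 12:40-13:00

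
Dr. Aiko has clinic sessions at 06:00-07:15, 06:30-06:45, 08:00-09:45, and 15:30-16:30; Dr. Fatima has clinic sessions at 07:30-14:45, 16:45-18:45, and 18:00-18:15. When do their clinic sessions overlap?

Merge the first list: 06:00–07:15, 08:00–09:45, 15:30–16:30.
Merge the second list: 07:30–14:45, 16:45–18:45.
06:00–07:15: no overlap with the second set.
08:00–09:45 meets the second set on 08:00–09:45.
15:30–16:30: no overlap with the second set.

08:00–09:45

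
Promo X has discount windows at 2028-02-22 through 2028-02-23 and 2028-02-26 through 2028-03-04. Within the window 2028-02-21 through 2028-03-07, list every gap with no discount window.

The merged coverage is 2028-02-22 through 2028-02-23, 2028-02-26 through 2028-03-04.
Gaps within 2028-02-21 through 2028-03-07: 2028-02-21 through 2028-02-21, 2028-02-24 through 2028-02-25, 2028-03-05 through 2028-03-07.

2028-02-21 through 2028-02-21, 2028-02-24 through 2028-02-25, 2028-03-05 through 2028-03-07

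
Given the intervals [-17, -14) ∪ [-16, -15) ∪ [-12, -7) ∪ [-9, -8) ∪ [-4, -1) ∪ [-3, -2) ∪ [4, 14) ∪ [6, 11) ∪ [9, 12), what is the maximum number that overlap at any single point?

3

Walk the sorted start/end points keeping a running depth.
The depth first hits 3 at 9.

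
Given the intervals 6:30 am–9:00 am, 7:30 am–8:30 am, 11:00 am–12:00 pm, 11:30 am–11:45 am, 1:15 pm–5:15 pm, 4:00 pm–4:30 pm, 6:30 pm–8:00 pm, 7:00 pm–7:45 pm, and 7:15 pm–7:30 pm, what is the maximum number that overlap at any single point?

3

At 7:15 pm, 3 of the intervals are simultaneously active.
No point has more.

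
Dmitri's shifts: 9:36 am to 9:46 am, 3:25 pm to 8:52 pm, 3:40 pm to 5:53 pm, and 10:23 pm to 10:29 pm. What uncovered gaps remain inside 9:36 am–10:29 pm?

After merging, the occupied span is 9:36 am–9:46 am, 3:25 pm–8:52 pm, 10:23 pm–10:29 pm.
Complement within 9:36 am–10:29 pm: 9:46 am–3:25 pm, 8:52 pm–10:23 pm.

9:46 am–3:25 pm, 8:52 pm–10:23 pm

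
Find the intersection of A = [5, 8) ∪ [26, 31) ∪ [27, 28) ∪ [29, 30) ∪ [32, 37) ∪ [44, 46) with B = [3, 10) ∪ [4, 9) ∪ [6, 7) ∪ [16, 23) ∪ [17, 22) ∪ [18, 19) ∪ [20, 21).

Merge the first list: [5, 8), [26, 31), [32, 37), [44, 46).
Merge the second list: [3, 10), [16, 23).
[5, 8) overlaps B on [5, 8).
[26, 31) falls entirely outside B.
[32, 37) falls entirely outside B.
[44, 46) falls entirely outside B.

[5, 8)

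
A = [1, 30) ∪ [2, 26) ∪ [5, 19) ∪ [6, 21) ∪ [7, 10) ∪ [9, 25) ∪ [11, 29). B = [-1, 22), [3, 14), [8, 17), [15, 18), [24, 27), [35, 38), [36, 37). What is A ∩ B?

First set merges to [1, 30).
Second set merges to [-1, 22), [24, 27), [35, 38).
[1, 30) overlaps B on [1, 22), [24, 27).

[1, 22) ∪ [24, 27)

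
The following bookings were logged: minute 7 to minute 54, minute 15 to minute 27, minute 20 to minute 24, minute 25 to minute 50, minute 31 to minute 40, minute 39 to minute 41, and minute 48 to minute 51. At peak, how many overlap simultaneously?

4

Walk the sorted start/end points keeping a running depth.
The depth first hits 4 at minute 39.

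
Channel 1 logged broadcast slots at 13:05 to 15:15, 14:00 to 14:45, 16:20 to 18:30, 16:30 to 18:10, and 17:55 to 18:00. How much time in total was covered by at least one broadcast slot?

4 h 20 min

Merged: 13:05–15:15, 16:20–18:30.
Lengths: 2 h 10 min + 2 h 10 min = 4 h 20 min.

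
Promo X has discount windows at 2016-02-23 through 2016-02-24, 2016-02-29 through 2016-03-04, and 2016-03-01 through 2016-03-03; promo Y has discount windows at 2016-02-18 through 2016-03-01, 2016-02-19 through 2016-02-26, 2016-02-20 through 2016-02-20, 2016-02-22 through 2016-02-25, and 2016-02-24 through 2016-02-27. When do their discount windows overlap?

2016-02-23 through 2016-02-24, 2016-02-29 through 2016-03-01

A, merged: 2016-02-23 through 2016-02-24, 2016-02-29 through 2016-03-04.
B, merged: 2016-02-18 through 2016-03-01.
2016-02-23 through 2016-02-24 overlaps B on 2016-02-23 through 2016-02-24.
2016-02-29 through 2016-03-04 overlaps B on 2016-02-29 through 2016-03-01.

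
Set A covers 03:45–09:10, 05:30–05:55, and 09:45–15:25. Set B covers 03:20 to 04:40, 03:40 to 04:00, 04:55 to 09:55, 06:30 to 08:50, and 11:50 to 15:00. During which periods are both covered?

Merge the first list: 03:45–09:10, 09:45–15:25.
Merge the second list: 03:20–04:40, 04:55–09:55, 11:50–15:00.
03:45–09:10 ∩ B → 03:45–04:40, 04:55–09:10.
09:45–15:25 ∩ B → 09:45–09:55, 11:50–15:00.

03:45–04:40, 04:55–09:10, 09:45–09:55, 11:50–15:00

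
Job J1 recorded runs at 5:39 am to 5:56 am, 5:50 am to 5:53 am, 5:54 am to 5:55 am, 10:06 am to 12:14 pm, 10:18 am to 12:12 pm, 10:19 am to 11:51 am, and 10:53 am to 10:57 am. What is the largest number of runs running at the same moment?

4

Walk the sorted start/end points keeping a running depth.
The depth first hits 4 at 10:53 am.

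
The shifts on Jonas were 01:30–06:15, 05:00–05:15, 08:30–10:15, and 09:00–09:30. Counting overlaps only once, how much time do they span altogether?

6 h 30 min

Merged: 01:30–06:15, 08:30–10:15.
Lengths: 4 h 45 min + 1 h 45 min = 6 h 30 min.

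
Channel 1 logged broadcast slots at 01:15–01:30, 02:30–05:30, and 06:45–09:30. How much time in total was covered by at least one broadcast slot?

Merged: 01:15–01:30, 02:30–05:30, 06:45–09:30.
Lengths: 15 min + 3 h + 2 h 45 min = 6 h.

6 h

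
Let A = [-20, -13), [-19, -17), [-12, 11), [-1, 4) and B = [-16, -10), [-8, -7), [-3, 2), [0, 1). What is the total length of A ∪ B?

Merge the first list: [-20, -13), [-12, 11).
Merge the second list: [-16, -10), [-8, -7), [-3, 2).
A ∪ B = [-20, 11).
Total: 31.

31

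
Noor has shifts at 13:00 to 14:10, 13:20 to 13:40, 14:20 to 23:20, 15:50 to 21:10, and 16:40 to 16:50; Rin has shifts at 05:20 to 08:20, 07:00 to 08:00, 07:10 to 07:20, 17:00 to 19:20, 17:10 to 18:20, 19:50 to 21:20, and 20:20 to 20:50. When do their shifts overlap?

A, merged: 13:00–14:10, 14:20–23:20.
B, merged: 05:20–08:20, 17:00–19:20, 19:50–21:20.
13:00–14:10 falls entirely outside B.
14:20–23:20 overlaps B on 17:00–19:20, 19:50–21:20.

17:00–19:20, 19:50–21:20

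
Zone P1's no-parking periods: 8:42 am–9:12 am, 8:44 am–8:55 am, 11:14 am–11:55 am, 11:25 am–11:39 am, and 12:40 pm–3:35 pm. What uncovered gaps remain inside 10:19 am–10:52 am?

The merged coverage is 8:42 am–9:12 am, 11:14 am–11:55 am, 12:40 pm–3:35 pm.
Uncovered inside 10:19 am–10:52 am: 10:19 am–10:52 am.

10:19 am–10:52 am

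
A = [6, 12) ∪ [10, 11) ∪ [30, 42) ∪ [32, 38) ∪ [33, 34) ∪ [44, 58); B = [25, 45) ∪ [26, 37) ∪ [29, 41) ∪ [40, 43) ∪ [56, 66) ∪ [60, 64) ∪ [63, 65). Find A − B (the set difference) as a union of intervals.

[6, 12) ∪ [45, 56)

Merge the first list: [6, 12), [30, 42), [44, 58).
Merge the second list: [25, 45), [56, 66).
[6, 12) is untouched.
[30, 42) lies entirely inside B → drops out.
[44, 58) with B removed leaves [45, 56).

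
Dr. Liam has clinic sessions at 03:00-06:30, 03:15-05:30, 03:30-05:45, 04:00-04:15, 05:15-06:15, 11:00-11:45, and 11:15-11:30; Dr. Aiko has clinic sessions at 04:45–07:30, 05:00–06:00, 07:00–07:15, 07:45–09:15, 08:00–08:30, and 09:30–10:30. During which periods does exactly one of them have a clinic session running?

03:00-04:45, 06:30-07:30, 07:45-09:15, 09:30-10:30, 11:00-11:45

A, merged: 03:00-06:30, 11:00-11:45.
B, merged: 04:45-07:30, 07:45-09:15, 09:30-10:30.
A but not B: 03:00-04:45, 11:00-11:45.
B but not A: 06:30-07:30, 07:45-09:15, 09:30-10:30.
Combining gives A △ B.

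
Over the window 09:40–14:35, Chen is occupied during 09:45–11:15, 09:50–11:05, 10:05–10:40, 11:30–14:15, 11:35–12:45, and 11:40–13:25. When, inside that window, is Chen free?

09:40–09:45, 11:15–11:30, 14:15–14:35

Covered (merged): 09:45–11:15, 11:30–14:15.
Gaps within 09:40–14:35: 09:40–09:45, 11:15–11:30, 14:15–14:35.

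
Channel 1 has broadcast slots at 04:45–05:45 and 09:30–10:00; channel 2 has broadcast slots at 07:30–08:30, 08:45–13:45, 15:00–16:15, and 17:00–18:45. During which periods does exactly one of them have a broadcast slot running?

04:45–05:45, 07:30–08:30, 08:45–09:30, 10:00–13:45, 15:00–16:15, 17:00–18:45

Only in the first: 04:45–05:45.
Only in the second: 07:30–08:30, 08:45–09:30, 10:00–13:45, 15:00–16:15, 17:00–18:45.
Together these are the periods covered by exactly one.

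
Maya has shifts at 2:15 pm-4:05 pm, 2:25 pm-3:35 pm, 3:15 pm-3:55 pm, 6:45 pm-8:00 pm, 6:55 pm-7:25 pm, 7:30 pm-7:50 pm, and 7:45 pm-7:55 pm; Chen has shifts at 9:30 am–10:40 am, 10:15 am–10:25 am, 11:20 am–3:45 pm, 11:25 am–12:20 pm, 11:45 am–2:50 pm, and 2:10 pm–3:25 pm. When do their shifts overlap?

Merge the first list: 2:15 pm–4:05 pm, 6:45 pm–8:00 pm.
Merge the second list: 9:30 am–10:40 am, 11:20 am–3:45 pm.
2:15 pm–4:05 pm overlaps B on 2:15 pm–3:45 pm.
6:45 pm–8:00 pm falls entirely outside B.

2:15 pm–3:45 pm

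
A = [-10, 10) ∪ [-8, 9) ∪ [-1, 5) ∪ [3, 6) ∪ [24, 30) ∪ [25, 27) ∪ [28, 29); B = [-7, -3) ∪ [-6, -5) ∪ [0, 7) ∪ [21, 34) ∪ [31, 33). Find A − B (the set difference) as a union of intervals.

A, merged: [-10, 10), [24, 30).
B, merged: [-7, -3), [0, 7), [21, 34).
[-10, 10) minus B → [-10, -7), [-3, 0), [7, 10).
[24, 30): fully covered by B → removed.

[-10, -7) ∪ [-3, 0) ∪ [7, 10)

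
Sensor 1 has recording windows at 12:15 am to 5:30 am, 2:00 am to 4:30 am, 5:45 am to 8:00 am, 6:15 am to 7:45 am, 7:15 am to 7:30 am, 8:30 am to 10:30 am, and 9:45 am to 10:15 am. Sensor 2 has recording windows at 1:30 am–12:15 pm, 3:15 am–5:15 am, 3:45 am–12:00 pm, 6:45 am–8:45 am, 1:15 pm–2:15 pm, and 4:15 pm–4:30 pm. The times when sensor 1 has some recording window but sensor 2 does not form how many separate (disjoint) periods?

1

First set merges to 12:15 am–5:30 am, 5:45 am–8:00 am, 8:30 am–10:30 am.
Second set merges to 1:30 am–12:15 pm, 1:15 pm–2:15 pm, 4:15 pm–4:30 pm.
A \ B = 12:15 am–1:30 am.
That is 1 disjoint piece.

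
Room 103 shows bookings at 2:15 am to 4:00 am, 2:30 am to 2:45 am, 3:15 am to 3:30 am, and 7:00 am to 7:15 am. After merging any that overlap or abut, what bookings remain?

2:15 am–4:00 am, 7:00 am–7:15 am

2:30 am–2:45 am overlaps/touches 2:15 am–4:00 am → extend to 2:15 am–4:00 am.
3:15 am–3:30 am overlaps/touches 2:15 am–4:00 am → extend to 2:15 am–4:00 am.
7:00 am–7:15 am is disjoint → start new block.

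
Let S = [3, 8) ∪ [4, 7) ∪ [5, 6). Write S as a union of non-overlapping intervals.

[3, 8)

[4, 7) overlaps/touches [3, 8) → extend to [3, 8).
[5, 6) overlaps/touches [3, 8) → extend to [3, 8).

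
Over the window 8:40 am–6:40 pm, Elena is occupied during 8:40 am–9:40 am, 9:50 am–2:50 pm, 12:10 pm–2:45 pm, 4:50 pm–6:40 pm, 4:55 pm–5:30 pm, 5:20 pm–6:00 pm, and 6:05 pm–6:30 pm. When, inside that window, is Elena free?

9:40 am–9:50 am, 2:50 pm–4:50 pm

After merging, the occupied span is 8:40 am–9:40 am, 9:50 am–2:50 pm, 4:50 pm–6:40 pm.
Uncovered inside 8:40 am–6:40 pm: 9:40 am–9:50 am, 2:50 pm–4:50 pm.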